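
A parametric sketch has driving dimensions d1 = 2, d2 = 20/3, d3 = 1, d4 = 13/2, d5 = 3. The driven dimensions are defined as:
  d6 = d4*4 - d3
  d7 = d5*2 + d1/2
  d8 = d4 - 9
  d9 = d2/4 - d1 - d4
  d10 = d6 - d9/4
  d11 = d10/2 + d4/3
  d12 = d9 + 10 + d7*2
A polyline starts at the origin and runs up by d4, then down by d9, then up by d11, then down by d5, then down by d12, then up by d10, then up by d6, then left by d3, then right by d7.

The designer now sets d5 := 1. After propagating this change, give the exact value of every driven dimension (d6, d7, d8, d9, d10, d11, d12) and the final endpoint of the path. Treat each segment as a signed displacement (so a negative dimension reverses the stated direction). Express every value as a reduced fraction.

d6 = 25
d7 = 3
d8 = -5/2
d9 = -41/6
d10 = 641/24
d11 = 745/48
d12 = 55/6
endpoint = (2, 3379/48)

Apply edit: d5 := 1
  d6 = d4*4 - d3 = 25
  d7 = d5*2 + d1/2 = 3
  d8 = d4 - 9 = -5/2
  d9 = d2/4 - d1 - d4 = -41/6
  d10 = d6 - d9/4 = 641/24
  d11 = d10/2 + d4/3 = 745/48
  d12 = d9 + 10 + d7*2 = 55/6
Walk from origin (0, 0):
  seg 1: up by d4 = 13/2 → (0, 13/2)
  seg 2: down by d9 = -41/6 → (0, 40/3)
  seg 3: up by d11 = 745/48 → (0, 1385/48)
  seg 4: down by d5 = 1 → (0, 1337/48)
  seg 5: down by d12 = 55/6 → (0, 299/16)
  seg 6: up by d10 = 641/24 → (0, 2179/48)
  seg 7: up by d6 = 25 → (0, 3379/48)
  seg 8: left by d3 = 1 → (-1, 3379/48)
  seg 9: right by d7 = 3 → (2, 3379/48)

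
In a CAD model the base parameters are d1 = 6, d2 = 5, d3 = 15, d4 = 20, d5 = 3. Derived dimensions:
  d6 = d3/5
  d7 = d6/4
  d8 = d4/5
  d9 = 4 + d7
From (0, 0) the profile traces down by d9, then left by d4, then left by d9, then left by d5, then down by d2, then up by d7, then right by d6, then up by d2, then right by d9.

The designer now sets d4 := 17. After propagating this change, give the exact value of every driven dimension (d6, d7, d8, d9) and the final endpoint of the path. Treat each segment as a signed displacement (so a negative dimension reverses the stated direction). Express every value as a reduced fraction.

Apply edit: d4 := 17
  d6 = d3/5 = 3
  d7 = d6/4 = 3/4
  d8 = d4/5 = 17/5
  d9 = 4 + d7 = 19/4
Walk from origin (0, 0):
  seg 1: down by d9 = 19/4 → (0, -19/4)
  seg 2: left by d4 = 17 → (-17, -19/4)
  seg 3: left by d9 = 19/4 → (-87/4, -19/4)
  seg 4: left by d5 = 3 → (-99/4, -19/4)
  seg 5: down by d2 = 5 → (-99/4, -39/4)
  seg 6: up by d7 = 3/4 → (-99/4, -9)
  seg 7: right by d6 = 3 → (-87/4, -9)
  seg 8: up by d2 = 5 → (-87/4, -4)
  seg 9: right by d9 = 19/4 → (-17, -4)

d6 = 3
d7 = 3/4
d8 = 17/5
d9 = 19/4
endpoint = (-17, -4)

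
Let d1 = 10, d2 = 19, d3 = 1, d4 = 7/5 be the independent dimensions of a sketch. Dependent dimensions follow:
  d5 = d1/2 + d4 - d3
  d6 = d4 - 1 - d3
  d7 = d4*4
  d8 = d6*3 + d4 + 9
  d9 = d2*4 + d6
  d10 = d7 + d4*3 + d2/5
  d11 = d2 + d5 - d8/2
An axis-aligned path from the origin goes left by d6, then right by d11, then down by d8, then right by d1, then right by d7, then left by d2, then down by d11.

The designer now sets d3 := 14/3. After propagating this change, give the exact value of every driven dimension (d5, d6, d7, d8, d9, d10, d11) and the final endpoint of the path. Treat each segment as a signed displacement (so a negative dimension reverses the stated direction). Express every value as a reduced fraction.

Apply edit: d3 := 14/3
  d5 = d1/2 + d4 - d3 = 26/15
  d6 = d4 - 1 - d3 = -64/15
  d7 = d4*4 = 28/5
  d8 = d6*3 + d4 + 9 = -12/5
  d9 = d2*4 + d6 = 1076/15
  d10 = d7 + d4*3 + d2/5 = 68/5
  d11 = d2 + d5 - d8/2 = 329/15
Walk from origin (0, 0):
  seg 1: left by d6 = -64/15 → (64/15, 0)
  seg 2: right by d11 = 329/15 → (131/5, 0)
  seg 3: down by d8 = -12/5 → (131/5, 12/5)
  seg 4: right by d1 = 10 → (181/5, 12/5)
  seg 5: right by d7 = 28/5 → (209/5, 12/5)
  seg 6: left by d2 = 19 → (114/5, 12/5)
  seg 7: down by d11 = 329/15 → (114/5, -293/15)

d5 = 26/15
d6 = -64/15
d7 = 28/5
d8 = -12/5
d9 = 1076/15
d10 = 68/5
d11 = 329/15
endpoint = (114/5, -293/15)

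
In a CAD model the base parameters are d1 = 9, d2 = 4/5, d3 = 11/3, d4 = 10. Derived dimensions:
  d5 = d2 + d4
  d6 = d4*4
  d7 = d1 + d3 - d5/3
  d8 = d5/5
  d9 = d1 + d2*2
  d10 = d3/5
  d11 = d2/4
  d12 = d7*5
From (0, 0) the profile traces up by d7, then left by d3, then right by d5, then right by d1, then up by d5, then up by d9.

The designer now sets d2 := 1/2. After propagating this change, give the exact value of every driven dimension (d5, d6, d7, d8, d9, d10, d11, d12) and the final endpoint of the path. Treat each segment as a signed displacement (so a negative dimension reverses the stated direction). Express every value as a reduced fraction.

Apply edit: d2 := 1/2
  d5 = d2 + d4 = 21/2
  d6 = d4*4 = 40
  d7 = d1 + d3 - d5/3 = 55/6
  d8 = d5/5 = 21/10
  d9 = d1 + d2*2 = 10
  d10 = d3/5 = 11/15
  d11 = d2/4 = 1/8
  d12 = d7*5 = 275/6
Walk from origin (0, 0):
  seg 1: up by d7 = 55/6 → (0, 55/6)
  seg 2: left by d3 = 11/3 → (-11/3, 55/6)
  seg 3: right by d5 = 21/2 → (41/6, 55/6)
  seg 4: right by d1 = 9 → (95/6, 55/6)
  seg 5: up by d5 = 21/2 → (95/6, 59/3)
  seg 6: up by d9 = 10 → (95/6, 89/3)

d5 = 21/2
d6 = 40
d7 = 55/6
d8 = 21/10
d9 = 10
d10 = 11/15
d11 = 1/8
d12 = 275/6
endpoint = (95/6, 89/3)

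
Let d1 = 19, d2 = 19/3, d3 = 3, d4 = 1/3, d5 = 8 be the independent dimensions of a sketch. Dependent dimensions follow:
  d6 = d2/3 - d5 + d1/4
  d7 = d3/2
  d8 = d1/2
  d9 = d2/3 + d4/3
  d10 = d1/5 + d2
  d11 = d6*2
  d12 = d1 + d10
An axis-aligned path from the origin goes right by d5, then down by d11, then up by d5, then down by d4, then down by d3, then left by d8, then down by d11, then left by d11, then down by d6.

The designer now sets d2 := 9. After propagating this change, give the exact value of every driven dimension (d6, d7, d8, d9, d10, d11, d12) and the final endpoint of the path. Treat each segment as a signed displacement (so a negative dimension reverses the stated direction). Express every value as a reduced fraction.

Apply edit: d2 := 9
  d6 = d2/3 - d5 + d1/4 = -1/4
  d7 = d3/2 = 3/2
  d8 = d1/2 = 19/2
  d9 = d2/3 + d4/3 = 28/9
  d10 = d1/5 + d2 = 64/5
  d11 = d6*2 = -1/2
  d12 = d1 + d10 = 159/5
Walk from origin (0, 0):
  seg 1: right by d5 = 8 → (8, 0)
  seg 2: down by d11 = -1/2 → (8, 1/2)
  seg 3: up by d5 = 8 → (8, 17/2)
  seg 4: down by d4 = 1/3 → (8, 49/6)
  seg 5: down by d3 = 3 → (8, 31/6)
  seg 6: left by d8 = 19/2 → (-3/2, 31/6)
  seg 7: down by d11 = -1/2 → (-3/2, 17/3)
  seg 8: left by d11 = -1/2 → (-1, 17/3)
  seg 9: down by d6 = -1/4 → (-1, 71/12)

d6 = -1/4
d7 = 3/2
d8 = 19/2
d9 = 28/9
d10 = 64/5
d11 = -1/2
d12 = 159/5
endpoint = (-1, 71/12)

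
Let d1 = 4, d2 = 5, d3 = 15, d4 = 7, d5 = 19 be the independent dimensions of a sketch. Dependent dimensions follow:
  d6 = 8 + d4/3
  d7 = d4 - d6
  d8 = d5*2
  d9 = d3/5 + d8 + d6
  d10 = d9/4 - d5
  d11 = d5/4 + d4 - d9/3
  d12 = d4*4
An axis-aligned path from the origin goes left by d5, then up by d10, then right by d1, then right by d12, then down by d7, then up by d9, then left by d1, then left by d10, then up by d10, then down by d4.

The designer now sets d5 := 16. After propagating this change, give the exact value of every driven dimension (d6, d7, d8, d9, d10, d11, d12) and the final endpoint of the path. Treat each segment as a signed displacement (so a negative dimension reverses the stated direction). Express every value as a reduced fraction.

Apply edit: d5 := 16
  d6 = 8 + d4/3 = 31/3
  d7 = d4 - d6 = -10/3
  d8 = d5*2 = 32
  d9 = d3/5 + d8 + d6 = 136/3
  d10 = d9/4 - d5 = -14/3
  d11 = d5/4 + d4 - d9/3 = -37/9
  d12 = d4*4 = 28
Walk from origin (0, 0):
  seg 1: left by d5 = 16 → (-16, 0)
  seg 2: up by d10 = -14/3 → (-16, -14/3)
  seg 3: right by d1 = 4 → (-12, -14/3)
  seg 4: right by d12 = 28 → (16, -14/3)
  seg 5: down by d7 = -10/3 → (16, -4/3)
  seg 6: up by d9 = 136/3 → (16, 44)
  seg 7: left by d1 = 4 → (12, 44)
  seg 8: left by d10 = -14/3 → (50/3, 44)
  seg 9: up by d10 = -14/3 → (50/3, 118/3)
  seg 10: down by d4 = 7 → (50/3, 97/3)

d6 = 31/3
d7 = -10/3
d8 = 32
d9 = 136/3
d10 = -14/3
d11 = -37/9
d12 = 28
endpoint = (50/3, 97/3)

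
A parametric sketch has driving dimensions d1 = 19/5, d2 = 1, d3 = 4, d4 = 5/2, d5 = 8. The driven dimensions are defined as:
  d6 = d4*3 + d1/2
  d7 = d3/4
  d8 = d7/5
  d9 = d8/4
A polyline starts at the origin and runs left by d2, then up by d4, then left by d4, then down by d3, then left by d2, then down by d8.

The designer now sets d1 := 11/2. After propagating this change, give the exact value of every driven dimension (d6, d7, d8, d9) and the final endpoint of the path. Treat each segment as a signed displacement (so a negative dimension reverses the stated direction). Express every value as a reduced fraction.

Apply edit: d1 := 11/2
  d6 = d4*3 + d1/2 = 41/4
  d7 = d3/4 = 1
  d8 = d7/5 = 1/5
  d9 = d8/4 = 1/20
Walk from origin (0, 0):
  seg 1: left by d2 = 1 → (-1, 0)
  seg 2: up by d4 = 5/2 → (-1, 5/2)
  seg 3: left by d4 = 5/2 → (-7/2, 5/2)
  seg 4: down by d3 = 4 → (-7/2, -3/2)
  seg 5: left by d2 = 1 → (-9/2, -3/2)
  seg 6: down by d8 = 1/5 → (-9/2, -17/10)

d6 = 41/4
d7 = 1
d8 = 1/5
d9 = 1/20
endpoint = (-9/2, -17/10)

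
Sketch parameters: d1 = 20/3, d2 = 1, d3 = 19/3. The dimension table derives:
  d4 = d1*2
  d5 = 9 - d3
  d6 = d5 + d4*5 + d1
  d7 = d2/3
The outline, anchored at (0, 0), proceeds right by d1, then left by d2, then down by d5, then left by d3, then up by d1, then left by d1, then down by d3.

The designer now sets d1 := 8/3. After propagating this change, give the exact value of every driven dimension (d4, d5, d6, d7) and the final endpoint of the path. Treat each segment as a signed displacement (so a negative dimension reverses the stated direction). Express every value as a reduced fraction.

d4 = 16/3
d5 = 8/3
d6 = 32
d7 = 1/3
endpoint = (-22/3, -19/3)

Apply edit: d1 := 8/3
  d4 = d1*2 = 16/3
  d5 = 9 - d3 = 8/3
  d6 = d5 + d4*5 + d1 = 32
  d7 = d2/3 = 1/3
Walk from origin (0, 0):
  seg 1: right by d1 = 8/3 → (8/3, 0)
  seg 2: left by d2 = 1 → (5/3, 0)
  seg 3: down by d5 = 8/3 → (5/3, -8/3)
  seg 4: left by d3 = 19/3 → (-14/3, -8/3)
  seg 5: up by d1 = 8/3 → (-14/3, 0)
  seg 6: left by d1 = 8/3 → (-22/3, 0)
  seg 7: down by d3 = 19/3 → (-22/3, -19/3)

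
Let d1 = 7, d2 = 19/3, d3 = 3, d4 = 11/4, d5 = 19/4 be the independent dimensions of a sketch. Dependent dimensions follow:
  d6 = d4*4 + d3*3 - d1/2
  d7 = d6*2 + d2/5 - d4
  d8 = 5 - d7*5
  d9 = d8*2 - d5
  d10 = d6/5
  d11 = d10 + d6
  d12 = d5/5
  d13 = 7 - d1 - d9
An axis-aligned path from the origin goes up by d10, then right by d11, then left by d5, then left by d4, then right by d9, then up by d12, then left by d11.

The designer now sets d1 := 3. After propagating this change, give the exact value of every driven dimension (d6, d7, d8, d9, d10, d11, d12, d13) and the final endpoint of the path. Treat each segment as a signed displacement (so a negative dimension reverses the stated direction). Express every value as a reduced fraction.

Apply edit: d1 := 3
  d6 = d4*4 + d3*3 - d1/2 = 37/2
  d7 = d6*2 + d2/5 - d4 = 2131/60
  d8 = 5 - d7*5 = -2071/12
  d9 = d8*2 - d5 = -4199/12
  d10 = d6/5 = 37/10
  d11 = d10 + d6 = 111/5
  d12 = d5/5 = 19/20
  d13 = 7 - d1 - d9 = 4247/12
Walk from origin (0, 0):
  seg 1: up by d10 = 37/10 → (0, 37/10)
  seg 2: right by d11 = 111/5 → (111/5, 37/10)
  seg 3: left by d5 = 19/4 → (349/20, 37/10)
  seg 4: left by d4 = 11/4 → (147/10, 37/10)
  seg 5: right by d9 = -4199/12 → (-20113/60, 37/10)
  seg 6: up by d12 = 19/20 → (-20113/60, 93/20)
  seg 7: left by d11 = 111/5 → (-4289/12, 93/20)

d6 = 37/2
d7 = 2131/60
d8 = -2071/12
d9 = -4199/12
d10 = 37/10
d11 = 111/5
d12 = 19/20
d13 = 4247/12
endpoint = (-4289/12, 93/20)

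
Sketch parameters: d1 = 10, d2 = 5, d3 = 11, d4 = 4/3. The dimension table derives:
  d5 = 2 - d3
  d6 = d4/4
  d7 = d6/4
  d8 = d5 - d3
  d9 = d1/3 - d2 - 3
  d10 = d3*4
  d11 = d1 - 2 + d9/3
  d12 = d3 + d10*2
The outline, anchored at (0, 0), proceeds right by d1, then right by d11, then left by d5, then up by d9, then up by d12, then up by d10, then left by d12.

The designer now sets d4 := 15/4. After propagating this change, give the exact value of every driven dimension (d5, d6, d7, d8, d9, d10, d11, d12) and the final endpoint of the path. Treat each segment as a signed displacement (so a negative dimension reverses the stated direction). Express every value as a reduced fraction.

d5 = -9
d6 = 15/16
d7 = 15/64
d8 = -20
d9 = -14/3
d10 = 44
d11 = 58/9
d12 = 99
endpoint = (-662/9, 415/3)

Apply edit: d4 := 15/4
  d5 = 2 - d3 = -9
  d6 = d4/4 = 15/16
  d7 = d6/4 = 15/64
  d8 = d5 - d3 = -20
  d9 = d1/3 - d2 - 3 = -14/3
  d10 = d3*4 = 44
  d11 = d1 - 2 + d9/3 = 58/9
  d12 = d3 + d10*2 = 99
Walk from origin (0, 0):
  seg 1: right by d1 = 10 → (10, 0)
  seg 2: right by d11 = 58/9 → (148/9, 0)
  seg 3: left by d5 = -9 → (229/9, 0)
  seg 4: up by d9 = -14/3 → (229/9, -14/3)
  seg 5: up by d12 = 99 → (229/9, 283/3)
  seg 6: up by d10 = 44 → (229/9, 415/3)
  seg 7: left by d12 = 99 → (-662/9, 415/3)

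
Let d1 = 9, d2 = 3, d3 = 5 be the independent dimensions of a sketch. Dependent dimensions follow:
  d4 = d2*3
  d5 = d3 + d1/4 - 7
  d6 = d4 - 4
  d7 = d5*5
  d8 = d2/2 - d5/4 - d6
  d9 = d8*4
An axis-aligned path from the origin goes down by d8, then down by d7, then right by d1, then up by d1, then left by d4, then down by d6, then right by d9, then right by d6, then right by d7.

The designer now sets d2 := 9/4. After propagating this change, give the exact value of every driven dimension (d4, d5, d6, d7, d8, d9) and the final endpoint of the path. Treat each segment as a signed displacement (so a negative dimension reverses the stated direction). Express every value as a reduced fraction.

d4 = 27/4
d5 = 1/4
d6 = 11/4
d7 = 5/4
d8 = -27/16
d9 = -27/4
endpoint = (-1/2, 107/16)

Apply edit: d2 := 9/4
  d4 = d2*3 = 27/4
  d5 = d3 + d1/4 - 7 = 1/4
  d6 = d4 - 4 = 11/4
  d7 = d5*5 = 5/4
  d8 = d2/2 - d5/4 - d6 = -27/16
  d9 = d8*4 = -27/4
Walk from origin (0, 0):
  seg 1: down by d8 = -27/16 → (0, 27/16)
  seg 2: down by d7 = 5/4 → (0, 7/16)
  seg 3: right by d1 = 9 → (9, 7/16)
  seg 4: up by d1 = 9 → (9, 151/16)
  seg 5: left by d4 = 27/4 → (9/4, 151/16)
  seg 6: down by d6 = 11/4 → (9/4, 107/16)
  seg 7: right by d9 = -27/4 → (-9/2, 107/16)
  seg 8: right by d6 = 11/4 → (-7/4, 107/16)
  seg 9: right by d7 = 5/4 → (-1/2, 107/16)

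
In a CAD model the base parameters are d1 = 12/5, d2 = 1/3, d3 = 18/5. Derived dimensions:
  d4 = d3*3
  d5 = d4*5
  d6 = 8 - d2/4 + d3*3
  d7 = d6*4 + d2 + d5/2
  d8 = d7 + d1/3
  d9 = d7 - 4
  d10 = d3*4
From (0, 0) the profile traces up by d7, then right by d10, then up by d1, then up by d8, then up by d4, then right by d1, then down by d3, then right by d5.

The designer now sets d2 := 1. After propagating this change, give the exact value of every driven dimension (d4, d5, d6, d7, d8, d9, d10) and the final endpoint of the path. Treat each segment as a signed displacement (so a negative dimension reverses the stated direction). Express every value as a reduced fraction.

Apply edit: d2 := 1
  d4 = d3*3 = 54/5
  d5 = d4*5 = 54
  d6 = 8 - d2/4 + d3*3 = 371/20
  d7 = d6*4 + d2 + d5/2 = 511/5
  d8 = d7 + d1/3 = 103
  d9 = d7 - 4 = 491/5
  d10 = d3*4 = 72/5
Walk from origin (0, 0):
  seg 1: up by d7 = 511/5 → (0, 511/5)
  seg 2: right by d10 = 72/5 → (72/5, 511/5)
  seg 3: up by d1 = 12/5 → (72/5, 523/5)
  seg 4: up by d8 = 103 → (72/5, 1038/5)
  seg 5: up by d4 = 54/5 → (72/5, 1092/5)
  seg 6: right by d1 = 12/5 → (84/5, 1092/5)
  seg 7: down by d3 = 18/5 → (84/5, 1074/5)
  seg 8: right by d5 = 54 → (354/5, 1074/5)

d4 = 54/5
d5 = 54
d6 = 371/20
d7 = 511/5
d8 = 103
d9 = 491/5
d10 = 72/5
endpoint = (354/5, 1074/5)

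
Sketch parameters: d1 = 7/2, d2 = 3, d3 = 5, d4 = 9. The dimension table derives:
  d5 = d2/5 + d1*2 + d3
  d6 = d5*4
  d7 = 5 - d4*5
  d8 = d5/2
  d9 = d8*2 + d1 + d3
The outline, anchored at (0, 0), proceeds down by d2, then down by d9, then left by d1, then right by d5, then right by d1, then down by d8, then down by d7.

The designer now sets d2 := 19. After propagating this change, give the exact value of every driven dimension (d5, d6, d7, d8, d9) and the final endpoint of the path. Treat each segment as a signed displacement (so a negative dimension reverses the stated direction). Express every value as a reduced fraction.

Apply edit: d2 := 19
  d5 = d2/5 + d1*2 + d3 = 79/5
  d6 = d5*4 = 316/5
  d7 = 5 - d4*5 = -40
  d8 = d5/2 = 79/10
  d9 = d8*2 + d1 + d3 = 243/10
Walk from origin (0, 0):
  seg 1: down by d2 = 19 → (0, -19)
  seg 2: down by d9 = 243/10 → (0, -433/10)
  seg 3: left by d1 = 7/2 → (-7/2, -433/10)
  seg 4: right by d5 = 79/5 → (123/10, -433/10)
  seg 5: right by d1 = 7/2 → (79/5, -433/10)
  seg 6: down by d8 = 79/10 → (79/5, -256/5)
  seg 7: down by d7 = -40 → (79/5, -56/5)

d5 = 79/5
d6 = 316/5
d7 = -40
d8 = 79/10
d9 = 243/10
endpoint = (79/5, -56/5)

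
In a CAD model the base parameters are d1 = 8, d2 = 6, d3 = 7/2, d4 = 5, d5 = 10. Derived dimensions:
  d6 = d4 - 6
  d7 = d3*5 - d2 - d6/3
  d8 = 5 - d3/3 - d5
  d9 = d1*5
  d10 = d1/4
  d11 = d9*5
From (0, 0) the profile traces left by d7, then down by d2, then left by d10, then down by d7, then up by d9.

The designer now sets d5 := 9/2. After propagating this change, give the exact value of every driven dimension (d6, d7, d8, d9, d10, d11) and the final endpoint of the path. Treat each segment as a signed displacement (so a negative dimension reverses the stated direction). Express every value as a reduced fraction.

Apply edit: d5 := 9/2
  d6 = d4 - 6 = -1
  d7 = d3*5 - d2 - d6/3 = 71/6
  d8 = 5 - d3/3 - d5 = -2/3
  d9 = d1*5 = 40
  d10 = d1/4 = 2
  d11 = d9*5 = 200
Walk from origin (0, 0):
  seg 1: left by d7 = 71/6 → (-71/6, 0)
  seg 2: down by d2 = 6 → (-71/6, -6)
  seg 3: left by d10 = 2 → (-83/6, -6)
  seg 4: down by d7 = 71/6 → (-83/6, -107/6)
  seg 5: up by d9 = 40 → (-83/6, 133/6)

d6 = -1
d7 = 71/6
d8 = -2/3
d9 = 40
d10 = 2
d11 = 200
endpoint = (-83/6, 133/6)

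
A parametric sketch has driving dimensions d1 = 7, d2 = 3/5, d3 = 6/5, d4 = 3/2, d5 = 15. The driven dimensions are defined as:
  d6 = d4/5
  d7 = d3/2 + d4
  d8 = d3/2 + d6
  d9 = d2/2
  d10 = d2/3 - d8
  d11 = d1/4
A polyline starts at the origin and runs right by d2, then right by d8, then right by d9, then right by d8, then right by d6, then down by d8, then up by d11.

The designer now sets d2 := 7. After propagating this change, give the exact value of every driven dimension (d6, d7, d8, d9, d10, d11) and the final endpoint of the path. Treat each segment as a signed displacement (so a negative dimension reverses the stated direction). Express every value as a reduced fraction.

d6 = 3/10
d7 = 21/10
d8 = 9/10
d9 = 7/2
d10 = 43/30
d11 = 7/4
endpoint = (63/5, 17/20)

Apply edit: d2 := 7
  d6 = d4/5 = 3/10
  d7 = d3/2 + d4 = 21/10
  d8 = d3/2 + d6 = 9/10
  d9 = d2/2 = 7/2
  d10 = d2/3 - d8 = 43/30
  d11 = d1/4 = 7/4
Walk from origin (0, 0):
  seg 1: right by d2 = 7 → (7, 0)
  seg 2: right by d8 = 9/10 → (79/10, 0)
  seg 3: right by d9 = 7/2 → (57/5, 0)
  seg 4: right by d8 = 9/10 → (123/10, 0)
  seg 5: right by d6 = 3/10 → (63/5, 0)
  seg 6: down by d8 = 9/10 → (63/5, -9/10)
  seg 7: up by d11 = 7/4 → (63/5, 17/20)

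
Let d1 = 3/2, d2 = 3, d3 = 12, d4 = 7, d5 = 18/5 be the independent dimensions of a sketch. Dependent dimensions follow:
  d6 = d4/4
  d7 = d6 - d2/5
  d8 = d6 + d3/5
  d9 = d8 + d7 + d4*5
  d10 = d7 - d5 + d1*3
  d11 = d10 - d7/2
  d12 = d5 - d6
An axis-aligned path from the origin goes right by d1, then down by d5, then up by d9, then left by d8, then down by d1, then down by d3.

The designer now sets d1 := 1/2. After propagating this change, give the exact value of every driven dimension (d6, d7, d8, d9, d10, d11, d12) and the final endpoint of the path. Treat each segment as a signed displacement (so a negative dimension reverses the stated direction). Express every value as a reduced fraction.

Apply edit: d1 := 1/2
  d6 = d4/4 = 7/4
  d7 = d6 - d2/5 = 23/20
  d8 = d6 + d3/5 = 83/20
  d9 = d8 + d7 + d4*5 = 403/10
  d10 = d7 - d5 + d1*3 = -19/20
  d11 = d10 - d7/2 = -61/40
  d12 = d5 - d6 = 37/20
Walk from origin (0, 0):
  seg 1: right by d1 = 1/2 → (1/2, 0)
  seg 2: down by d5 = 18/5 → (1/2, -18/5)
  seg 3: up by d9 = 403/10 → (1/2, 367/10)
  seg 4: left by d8 = 83/20 → (-73/20, 367/10)
  seg 5: down by d1 = 1/2 → (-73/20, 181/5)
  seg 6: down by d3 = 12 → (-73/20, 121/5)

d6 = 7/4
d7 = 23/20
d8 = 83/20
d9 = 403/10
d10 = -19/20
d11 = -61/40
d12 = 37/20
endpoint = (-73/20, 121/5)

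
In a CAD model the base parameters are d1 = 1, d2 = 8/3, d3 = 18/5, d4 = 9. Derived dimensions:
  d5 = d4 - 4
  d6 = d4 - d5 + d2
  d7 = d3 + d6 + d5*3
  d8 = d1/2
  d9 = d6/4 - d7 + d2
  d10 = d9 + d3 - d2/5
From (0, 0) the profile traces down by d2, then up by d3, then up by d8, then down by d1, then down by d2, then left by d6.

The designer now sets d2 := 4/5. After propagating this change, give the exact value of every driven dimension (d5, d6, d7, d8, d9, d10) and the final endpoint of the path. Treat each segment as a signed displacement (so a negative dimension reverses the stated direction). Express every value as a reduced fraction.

Apply edit: d2 := 4/5
  d5 = d4 - 4 = 5
  d6 = d4 - d5 + d2 = 24/5
  d7 = d3 + d6 + d5*3 = 117/5
  d8 = d1/2 = 1/2
  d9 = d6/4 - d7 + d2 = -107/5
  d10 = d9 + d3 - d2/5 = -449/25
Walk from origin (0, 0):
  seg 1: down by d2 = 4/5 → (0, -4/5)
  seg 2: up by d3 = 18/5 → (0, 14/5)
  seg 3: up by d8 = 1/2 → (0, 33/10)
  seg 4: down by d1 = 1 → (0, 23/10)
  seg 5: down by d2 = 4/5 → (0, 3/2)
  seg 6: left by d6 = 24/5 → (-24/5, 3/2)

d5 = 5
d6 = 24/5
d7 = 117/5
d8 = 1/2
d9 = -107/5
d10 = -449/25
endpoint = (-24/5, 3/2)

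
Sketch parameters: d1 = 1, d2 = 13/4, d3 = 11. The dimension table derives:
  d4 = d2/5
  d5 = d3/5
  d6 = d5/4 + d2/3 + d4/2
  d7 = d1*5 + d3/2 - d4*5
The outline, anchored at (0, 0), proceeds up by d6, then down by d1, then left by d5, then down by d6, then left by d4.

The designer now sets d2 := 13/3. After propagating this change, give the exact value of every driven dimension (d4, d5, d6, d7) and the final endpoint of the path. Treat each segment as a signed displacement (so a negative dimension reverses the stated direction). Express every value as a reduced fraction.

d4 = 13/15
d5 = 11/5
d6 = 437/180
d7 = 37/6
endpoint = (-46/15, -1)

Apply edit: d2 := 13/3
  d4 = d2/5 = 13/15
  d5 = d3/5 = 11/5
  d6 = d5/4 + d2/3 + d4/2 = 437/180
  d7 = d1*5 + d3/2 - d4*5 = 37/6
Walk from origin (0, 0):
  seg 1: up by d6 = 437/180 → (0, 437/180)
  seg 2: down by d1 = 1 → (0, 257/180)
  seg 3: left by d5 = 11/5 → (-11/5, 257/180)
  seg 4: down by d6 = 437/180 → (-11/5, -1)
  seg 5: left by d4 = 13/15 → (-46/15, -1)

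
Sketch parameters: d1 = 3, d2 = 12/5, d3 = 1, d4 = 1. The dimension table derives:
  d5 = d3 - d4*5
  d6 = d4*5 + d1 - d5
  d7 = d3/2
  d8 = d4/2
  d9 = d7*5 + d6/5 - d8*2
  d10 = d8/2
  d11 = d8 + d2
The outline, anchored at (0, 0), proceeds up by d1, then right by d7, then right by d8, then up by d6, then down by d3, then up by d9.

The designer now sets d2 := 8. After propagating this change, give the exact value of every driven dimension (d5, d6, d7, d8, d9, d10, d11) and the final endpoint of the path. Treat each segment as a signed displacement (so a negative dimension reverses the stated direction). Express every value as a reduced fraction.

Apply edit: d2 := 8
  d5 = d3 - d4*5 = -4
  d6 = d4*5 + d1 - d5 = 12
  d7 = d3/2 = 1/2
  d8 = d4/2 = 1/2
  d9 = d7*5 + d6/5 - d8*2 = 39/10
  d10 = d8/2 = 1/4
  d11 = d8 + d2 = 17/2
Walk from origin (0, 0):
  seg 1: up by d1 = 3 → (0, 3)
  seg 2: right by d7 = 1/2 → (1/2, 3)
  seg 3: right by d8 = 1/2 → (1, 3)
  seg 4: up by d6 = 12 → (1, 15)
  seg 5: down by d3 = 1 → (1, 14)
  seg 6: up by d9 = 39/10 → (1, 179/10)

d5 = -4
d6 = 12
d7 = 1/2
d8 = 1/2
d9 = 39/10
d10 = 1/4
d11 = 17/2
endpoint = (1, 179/10)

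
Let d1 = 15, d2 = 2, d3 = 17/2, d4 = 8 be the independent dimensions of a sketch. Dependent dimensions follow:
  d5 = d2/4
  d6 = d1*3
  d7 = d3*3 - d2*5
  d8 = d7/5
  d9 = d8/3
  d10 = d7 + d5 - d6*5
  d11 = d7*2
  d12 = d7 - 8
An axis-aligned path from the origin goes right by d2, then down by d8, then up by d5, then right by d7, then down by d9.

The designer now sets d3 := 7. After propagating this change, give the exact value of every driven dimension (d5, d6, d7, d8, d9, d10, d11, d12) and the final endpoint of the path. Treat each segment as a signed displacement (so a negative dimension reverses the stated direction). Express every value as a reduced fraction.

Apply edit: d3 := 7
  d5 = d2/4 = 1/2
  d6 = d1*3 = 45
  d7 = d3*3 - d2*5 = 11
  d8 = d7/5 = 11/5
  d9 = d8/3 = 11/15
  d10 = d7 + d5 - d6*5 = -427/2
  d11 = d7*2 = 22
  d12 = d7 - 8 = 3
Walk from origin (0, 0):
  seg 1: right by d2 = 2 → (2, 0)
  seg 2: down by d8 = 11/5 → (2, -11/5)
  seg 3: up by d5 = 1/2 → (2, -17/10)
  seg 4: right by d7 = 11 → (13, -17/10)
  seg 5: down by d9 = 11/15 → (13, -73/30)

d5 = 1/2
d6 = 45
d7 = 11
d8 = 11/5
d9 = 11/15
d10 = -427/2
d11 = 22
d12 = 3
endpoint = (13, -73/30)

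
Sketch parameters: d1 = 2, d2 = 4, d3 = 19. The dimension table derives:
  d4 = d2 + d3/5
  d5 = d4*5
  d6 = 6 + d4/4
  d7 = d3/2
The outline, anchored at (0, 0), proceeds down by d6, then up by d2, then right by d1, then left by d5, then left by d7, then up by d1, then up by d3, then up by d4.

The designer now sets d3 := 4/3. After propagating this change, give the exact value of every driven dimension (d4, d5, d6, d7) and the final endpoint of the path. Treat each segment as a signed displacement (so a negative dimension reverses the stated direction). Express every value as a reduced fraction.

Apply edit: d3 := 4/3
  d4 = d2 + d3/5 = 64/15
  d5 = d4*5 = 64/3
  d6 = 6 + d4/4 = 106/15
  d7 = d3/2 = 2/3
Walk from origin (0, 0):
  seg 1: down by d6 = 106/15 → (0, -106/15)
  seg 2: up by d2 = 4 → (0, -46/15)
  seg 3: right by d1 = 2 → (2, -46/15)
  seg 4: left by d5 = 64/3 → (-58/3, -46/15)
  seg 5: left by d7 = 2/3 → (-20, -46/15)
  seg 6: up by d1 = 2 → (-20, -16/15)
  seg 7: up by d3 = 4/3 → (-20, 4/15)
  seg 8: up by d4 = 64/15 → (-20, 68/15)

d4 = 64/15
d5 = 64/3
d6 = 106/15
d7 = 2/3
endpoint = (-20, 68/15)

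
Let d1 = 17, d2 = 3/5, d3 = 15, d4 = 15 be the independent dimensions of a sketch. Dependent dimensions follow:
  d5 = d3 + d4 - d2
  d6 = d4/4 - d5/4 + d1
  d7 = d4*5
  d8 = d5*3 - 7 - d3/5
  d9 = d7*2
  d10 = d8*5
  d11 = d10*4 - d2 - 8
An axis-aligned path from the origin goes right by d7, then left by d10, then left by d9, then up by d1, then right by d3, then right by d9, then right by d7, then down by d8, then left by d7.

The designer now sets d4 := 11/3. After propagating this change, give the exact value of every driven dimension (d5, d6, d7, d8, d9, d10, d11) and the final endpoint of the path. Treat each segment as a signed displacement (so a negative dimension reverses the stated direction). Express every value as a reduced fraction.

Apply edit: d4 := 11/3
  d5 = d3 + d4 - d2 = 271/15
  d6 = d4/4 - d5/4 + d1 = 67/5
  d7 = d4*5 = 55/3
  d8 = d5*3 - 7 - d3/5 = 221/5
  d9 = d7*2 = 110/3
  d10 = d8*5 = 221
  d11 = d10*4 - d2 - 8 = 4377/5
Walk from origin (0, 0):
  seg 1: right by d7 = 55/3 → (55/3, 0)
  seg 2: left by d10 = 221 → (-608/3, 0)
  seg 3: left by d9 = 110/3 → (-718/3, 0)
  seg 4: up by d1 = 17 → (-718/3, 17)
  seg 5: right by d3 = 15 → (-673/3, 17)
  seg 6: right by d9 = 110/3 → (-563/3, 17)
  seg 7: right by d7 = 55/3 → (-508/3, 17)
  seg 8: down by d8 = 221/5 → (-508/3, -136/5)
  seg 9: left by d7 = 55/3 → (-563/3, -136/5)

d5 = 271/15
d6 = 67/5
d7 = 55/3
d8 = 221/5
d9 = 110/3
d10 = 221
d11 = 4377/5
endpoint = (-563/3, -136/5)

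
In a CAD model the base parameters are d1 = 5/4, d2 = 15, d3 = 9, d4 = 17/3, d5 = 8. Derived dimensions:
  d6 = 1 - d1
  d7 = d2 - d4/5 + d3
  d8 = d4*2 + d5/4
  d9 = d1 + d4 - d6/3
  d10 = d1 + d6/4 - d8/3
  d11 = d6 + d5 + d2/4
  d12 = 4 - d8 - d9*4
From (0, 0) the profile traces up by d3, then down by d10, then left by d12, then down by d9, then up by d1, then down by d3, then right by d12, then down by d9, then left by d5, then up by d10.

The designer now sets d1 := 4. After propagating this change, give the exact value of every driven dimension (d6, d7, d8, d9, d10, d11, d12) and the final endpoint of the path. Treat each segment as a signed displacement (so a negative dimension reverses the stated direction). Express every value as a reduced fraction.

Apply edit: d1 := 4
  d6 = 1 - d1 = -3
  d7 = d2 - d4/5 + d3 = 343/15
  d8 = d4*2 + d5/4 = 40/3
  d9 = d1 + d4 - d6/3 = 32/3
  d10 = d1 + d6/4 - d8/3 = -43/36
  d11 = d6 + d5 + d2/4 = 35/4
  d12 = 4 - d8 - d9*4 = -52
Walk from origin (0, 0):
  seg 1: up by d3 = 9 → (0, 9)
  seg 2: down by d10 = -43/36 → (0, 367/36)
  seg 3: left by d12 = -52 → (52, 367/36)
  seg 4: down by d9 = 32/3 → (52, -17/36)
  seg 5: up by d1 = 4 → (52, 127/36)
  seg 6: down by d3 = 9 → (52, -197/36)
  seg 7: right by d12 = -52 → (0, -197/36)
  seg 8: down by d9 = 32/3 → (0, -581/36)
  seg 9: left by d5 = 8 → (-8, -581/36)
  seg 10: up by d10 = -43/36 → (-8, -52/3)

d6 = -3
d7 = 343/15
d8 = 40/3
d9 = 32/3
d10 = -43/36
d11 = 35/4
d12 = -52
endpoint = (-8, -52/3)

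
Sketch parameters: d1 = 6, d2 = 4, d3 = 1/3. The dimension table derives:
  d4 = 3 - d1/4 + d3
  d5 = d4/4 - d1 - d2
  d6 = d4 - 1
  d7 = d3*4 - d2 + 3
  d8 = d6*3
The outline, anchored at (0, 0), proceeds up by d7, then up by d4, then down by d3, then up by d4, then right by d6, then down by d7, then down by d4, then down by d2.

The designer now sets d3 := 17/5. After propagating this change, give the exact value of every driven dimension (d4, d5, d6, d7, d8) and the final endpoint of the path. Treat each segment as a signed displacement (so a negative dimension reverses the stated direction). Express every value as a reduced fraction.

d4 = 49/10
d5 = -351/40
d6 = 39/10
d7 = 63/5
d8 = 117/10
endpoint = (39/10, -5/2)

Apply edit: d3 := 17/5
  d4 = 3 - d1/4 + d3 = 49/10
  d5 = d4/4 - d1 - d2 = -351/40
  d6 = d4 - 1 = 39/10
  d7 = d3*4 - d2 + 3 = 63/5
  d8 = d6*3 = 117/10
Walk from origin (0, 0):
  seg 1: up by d7 = 63/5 → (0, 63/5)
  seg 2: up by d4 = 49/10 → (0, 35/2)
  seg 3: down by d3 = 17/5 → (0, 141/10)
  seg 4: up by d4 = 49/10 → (0, 19)
  seg 5: right by d6 = 39/10 → (39/10, 19)
  seg 6: down by d7 = 63/5 → (39/10, 32/5)
  seg 7: down by d4 = 49/10 → (39/10, 3/2)
  seg 8: down by d2 = 4 → (39/10, -5/2)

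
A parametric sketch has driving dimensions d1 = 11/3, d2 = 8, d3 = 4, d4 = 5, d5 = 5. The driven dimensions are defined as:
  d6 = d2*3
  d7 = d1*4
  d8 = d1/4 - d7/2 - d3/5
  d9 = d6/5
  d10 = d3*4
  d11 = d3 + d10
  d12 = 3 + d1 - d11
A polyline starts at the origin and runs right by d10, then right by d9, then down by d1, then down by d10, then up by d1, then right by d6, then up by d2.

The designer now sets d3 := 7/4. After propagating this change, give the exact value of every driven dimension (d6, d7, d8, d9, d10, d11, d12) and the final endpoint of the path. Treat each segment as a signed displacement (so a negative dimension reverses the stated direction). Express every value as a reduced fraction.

Apply edit: d3 := 7/4
  d6 = d2*3 = 24
  d7 = d1*4 = 44/3
  d8 = d1/4 - d7/2 - d3/5 = -203/30
  d9 = d6/5 = 24/5
  d10 = d3*4 = 7
  d11 = d3 + d10 = 35/4
  d12 = 3 + d1 - d11 = -25/12
Walk from origin (0, 0):
  seg 1: right by d10 = 7 → (7, 0)
  seg 2: right by d9 = 24/5 → (59/5, 0)
  seg 3: down by d1 = 11/3 → (59/5, -11/3)
  seg 4: down by d10 = 7 → (59/5, -32/3)
  seg 5: up by d1 = 11/3 → (59/5, -7)
  seg 6: right by d6 = 24 → (179/5, -7)
  seg 7: up by d2 = 8 → (179/5, 1)

d6 = 24
d7 = 44/3
d8 = -203/30
d9 = 24/5
d10 = 7
d11 = 35/4
d12 = -25/12
endpoint = (179/5, 1)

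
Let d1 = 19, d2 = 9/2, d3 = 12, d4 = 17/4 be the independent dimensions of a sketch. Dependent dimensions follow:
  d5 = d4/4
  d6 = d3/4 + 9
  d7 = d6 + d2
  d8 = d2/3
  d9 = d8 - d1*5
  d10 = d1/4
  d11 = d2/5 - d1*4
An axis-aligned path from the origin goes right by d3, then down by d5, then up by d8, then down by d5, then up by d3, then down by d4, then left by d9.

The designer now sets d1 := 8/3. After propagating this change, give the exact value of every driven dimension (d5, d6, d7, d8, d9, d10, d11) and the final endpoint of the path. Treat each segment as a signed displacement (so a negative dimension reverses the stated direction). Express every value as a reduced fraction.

d5 = 17/16
d6 = 12
d7 = 33/2
d8 = 3/2
d9 = -71/6
d10 = 2/3
d11 = -293/30
endpoint = (143/6, 57/8)

Apply edit: d1 := 8/3
  d5 = d4/4 = 17/16
  d6 = d3/4 + 9 = 12
  d7 = d6 + d2 = 33/2
  d8 = d2/3 = 3/2
  d9 = d8 - d1*5 = -71/6
  d10 = d1/4 = 2/3
  d11 = d2/5 - d1*4 = -293/30
Walk from origin (0, 0):
  seg 1: right by d3 = 12 → (12, 0)
  seg 2: down by d5 = 17/16 → (12, -17/16)
  seg 3: up by d8 = 3/2 → (12, 7/16)
  seg 4: down by d5 = 17/16 → (12, -5/8)
  seg 5: up by d3 = 12 → (12, 91/8)
  seg 6: down by d4 = 17/4 → (12, 57/8)
  seg 7: left by d9 = -71/6 → (143/6, 57/8)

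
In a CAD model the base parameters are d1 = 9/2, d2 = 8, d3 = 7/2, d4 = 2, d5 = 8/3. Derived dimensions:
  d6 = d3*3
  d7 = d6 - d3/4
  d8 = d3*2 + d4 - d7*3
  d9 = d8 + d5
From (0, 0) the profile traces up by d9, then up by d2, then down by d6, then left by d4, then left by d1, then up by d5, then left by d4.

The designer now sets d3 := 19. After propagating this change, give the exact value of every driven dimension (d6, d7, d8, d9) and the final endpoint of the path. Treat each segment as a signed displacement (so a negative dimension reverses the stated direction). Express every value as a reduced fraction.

d6 = 57
d7 = 209/4
d8 = -467/4
d9 = -1369/12
endpoint = (-17/2, -1925/12)

Apply edit: d3 := 19
  d6 = d3*3 = 57
  d7 = d6 - d3/4 = 209/4
  d8 = d3*2 + d4 - d7*3 = -467/4
  d9 = d8 + d5 = -1369/12
Walk from origin (0, 0):
  seg 1: up by d9 = -1369/12 → (0, -1369/12)
  seg 2: up by d2 = 8 → (0, -1273/12)
  seg 3: down by d6 = 57 → (0, -1957/12)
  seg 4: left by d4 = 2 → (-2, -1957/12)
  seg 5: left by d1 = 9/2 → (-13/2, -1957/12)
  seg 6: up by d5 = 8/3 → (-13/2, -1925/12)
  seg 7: left by d4 = 2 → (-17/2, -1925/12)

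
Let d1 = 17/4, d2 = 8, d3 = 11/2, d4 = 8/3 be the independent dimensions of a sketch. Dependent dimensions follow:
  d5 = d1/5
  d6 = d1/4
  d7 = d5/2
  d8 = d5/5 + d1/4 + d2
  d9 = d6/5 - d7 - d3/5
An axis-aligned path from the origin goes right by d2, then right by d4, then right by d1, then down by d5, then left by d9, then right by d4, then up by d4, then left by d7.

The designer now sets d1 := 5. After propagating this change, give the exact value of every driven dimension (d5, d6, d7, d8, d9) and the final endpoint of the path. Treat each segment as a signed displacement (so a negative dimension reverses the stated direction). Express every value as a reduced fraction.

d5 = 1
d6 = 5/4
d7 = 1/2
d8 = 189/20
d9 = -27/20
endpoint = (1151/60, 5/3)

Apply edit: d1 := 5
  d5 = d1/5 = 1
  d6 = d1/4 = 5/4
  d7 = d5/2 = 1/2
  d8 = d5/5 + d1/4 + d2 = 189/20
  d9 = d6/5 - d7 - d3/5 = -27/20
Walk from origin (0, 0):
  seg 1: right by d2 = 8 → (8, 0)
  seg 2: right by d4 = 8/3 → (32/3, 0)
  seg 3: right by d1 = 5 → (47/3, 0)
  seg 4: down by d5 = 1 → (47/3, -1)
  seg 5: left by d9 = -27/20 → (1021/60, -1)
  seg 6: right by d4 = 8/3 → (1181/60, -1)
  seg 7: up by d4 = 8/3 → (1181/60, 5/3)
  seg 8: left by d7 = 1/2 → (1151/60, 5/3)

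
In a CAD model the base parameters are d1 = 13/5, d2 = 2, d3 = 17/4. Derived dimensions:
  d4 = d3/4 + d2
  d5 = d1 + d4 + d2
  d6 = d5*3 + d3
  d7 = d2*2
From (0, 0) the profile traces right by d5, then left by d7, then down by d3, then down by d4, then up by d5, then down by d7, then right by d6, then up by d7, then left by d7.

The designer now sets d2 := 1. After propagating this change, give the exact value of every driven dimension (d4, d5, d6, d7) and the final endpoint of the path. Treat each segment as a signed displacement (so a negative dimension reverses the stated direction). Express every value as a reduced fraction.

Apply edit: d2 := 1
  d4 = d3/4 + d2 = 33/16
  d5 = d1 + d4 + d2 = 453/80
  d6 = d5*3 + d3 = 1699/80
  d7 = d2*2 = 2
Walk from origin (0, 0):
  seg 1: right by d5 = 453/80 → (453/80, 0)
  seg 2: left by d7 = 2 → (293/80, 0)
  seg 3: down by d3 = 17/4 → (293/80, -17/4)
  seg 4: down by d4 = 33/16 → (293/80, -101/16)
  seg 5: up by d5 = 453/80 → (293/80, -13/20)
  seg 6: down by d7 = 2 → (293/80, -53/20)
  seg 7: right by d6 = 1699/80 → (249/10, -53/20)
  seg 8: up by d7 = 2 → (249/10, -13/20)
  seg 9: left by d7 = 2 → (229/10, -13/20)

d4 = 33/16
d5 = 453/80
d6 = 1699/80
d7 = 2
endpoint = (229/10, -13/20)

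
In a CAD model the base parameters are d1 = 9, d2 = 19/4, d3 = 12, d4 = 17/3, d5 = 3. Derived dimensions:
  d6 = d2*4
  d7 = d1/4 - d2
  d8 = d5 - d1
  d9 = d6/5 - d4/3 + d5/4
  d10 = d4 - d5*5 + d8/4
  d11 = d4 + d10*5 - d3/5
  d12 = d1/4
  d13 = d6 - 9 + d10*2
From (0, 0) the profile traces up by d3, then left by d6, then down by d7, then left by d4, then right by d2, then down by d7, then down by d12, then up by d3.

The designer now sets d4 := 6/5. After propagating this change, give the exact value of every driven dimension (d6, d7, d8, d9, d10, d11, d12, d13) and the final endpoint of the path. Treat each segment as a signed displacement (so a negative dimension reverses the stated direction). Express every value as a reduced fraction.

Apply edit: d4 := 6/5
  d6 = d2*4 = 19
  d7 = d1/4 - d2 = -5/2
  d8 = d5 - d1 = -6
  d9 = d6/5 - d4/3 + d5/4 = 83/20
  d10 = d4 - d5*5 + d8/4 = -153/10
  d11 = d4 + d10*5 - d3/5 = -777/10
  d12 = d1/4 = 9/4
  d13 = d6 - 9 + d10*2 = -103/5
Walk from origin (0, 0):
  seg 1: up by d3 = 12 → (0, 12)
  seg 2: left by d6 = 19 → (-19, 12)
  seg 3: down by d7 = -5/2 → (-19, 29/2)
  seg 4: left by d4 = 6/5 → (-101/5, 29/2)
  seg 5: right by d2 = 19/4 → (-309/20, 29/2)
  seg 6: down by d7 = -5/2 → (-309/20, 17)
  seg 7: down by d12 = 9/4 → (-309/20, 59/4)
  seg 8: up by d3 = 12 → (-309/20, 107/4)

d6 = 19
d7 = -5/2
d8 = -6
d9 = 83/20
d10 = -153/10
d11 = -777/10
d12 = 9/4
d13 = -103/5
endpoint = (-309/20, 107/4)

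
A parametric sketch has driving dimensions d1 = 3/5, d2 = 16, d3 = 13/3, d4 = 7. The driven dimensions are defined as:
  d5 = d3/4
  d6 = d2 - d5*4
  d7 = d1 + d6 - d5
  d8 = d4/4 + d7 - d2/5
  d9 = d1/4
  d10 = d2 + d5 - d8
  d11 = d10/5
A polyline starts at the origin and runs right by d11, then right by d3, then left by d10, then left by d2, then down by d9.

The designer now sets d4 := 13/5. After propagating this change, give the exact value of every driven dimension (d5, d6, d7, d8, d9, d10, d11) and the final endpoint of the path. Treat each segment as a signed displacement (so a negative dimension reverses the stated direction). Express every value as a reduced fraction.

d5 = 13/12
d6 = 35/3
d7 = 671/60
d8 = 259/30
d9 = 3/20
d10 = 169/20
d11 = 169/100
endpoint = (-1382/75, -3/20)

Apply edit: d4 := 13/5
  d5 = d3/4 = 13/12
  d6 = d2 - d5*4 = 35/3
  d7 = d1 + d6 - d5 = 671/60
  d8 = d4/4 + d7 - d2/5 = 259/30
  d9 = d1/4 = 3/20
  d10 = d2 + d5 - d8 = 169/20
  d11 = d10/5 = 169/100
Walk from origin (0, 0):
  seg 1: right by d11 = 169/100 → (169/100, 0)
  seg 2: right by d3 = 13/3 → (1807/300, 0)
  seg 3: left by d10 = 169/20 → (-182/75, 0)
  seg 4: left by d2 = 16 → (-1382/75, 0)
  seg 5: down by d9 = 3/20 → (-1382/75, -3/20)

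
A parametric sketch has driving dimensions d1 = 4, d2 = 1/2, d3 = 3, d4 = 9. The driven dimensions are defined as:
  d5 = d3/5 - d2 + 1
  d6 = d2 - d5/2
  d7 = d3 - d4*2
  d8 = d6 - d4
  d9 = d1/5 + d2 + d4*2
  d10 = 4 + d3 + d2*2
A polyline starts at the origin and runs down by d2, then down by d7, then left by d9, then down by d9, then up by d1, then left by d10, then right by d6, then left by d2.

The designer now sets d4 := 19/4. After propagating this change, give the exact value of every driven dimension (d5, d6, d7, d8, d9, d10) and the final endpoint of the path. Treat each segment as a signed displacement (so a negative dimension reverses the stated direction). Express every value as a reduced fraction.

Apply edit: d4 := 19/4
  d5 = d3/5 - d2 + 1 = 11/10
  d6 = d2 - d5/2 = -1/20
  d7 = d3 - d4*2 = -13/2
  d8 = d6 - d4 = -24/5
  d9 = d1/5 + d2 + d4*2 = 54/5
  d10 = 4 + d3 + d2*2 = 8
Walk from origin (0, 0):
  seg 1: down by d2 = 1/2 → (0, -1/2)
  seg 2: down by d7 = -13/2 → (0, 6)
  seg 3: left by d9 = 54/5 → (-54/5, 6)
  seg 4: down by d9 = 54/5 → (-54/5, -24/5)
  seg 5: up by d1 = 4 → (-54/5, -4/5)
  seg 6: left by d10 = 8 → (-94/5, -4/5)
  seg 7: right by d6 = -1/20 → (-377/20, -4/5)
  seg 8: left by d2 = 1/2 → (-387/20, -4/5)

d5 = 11/10
d6 = -1/20
d7 = -13/2
d8 = -24/5
d9 = 54/5
d10 = 8
endpoint = (-387/20, -4/5)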